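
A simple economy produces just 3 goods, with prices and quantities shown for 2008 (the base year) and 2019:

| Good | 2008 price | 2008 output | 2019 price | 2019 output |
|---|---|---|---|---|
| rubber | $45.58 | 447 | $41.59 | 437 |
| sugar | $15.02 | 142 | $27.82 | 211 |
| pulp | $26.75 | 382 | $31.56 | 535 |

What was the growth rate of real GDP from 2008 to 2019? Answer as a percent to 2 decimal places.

Real GDP 2008 = Nominal GDP 2008 = 45.58·447 + 15.02·142 + 26.75·382 = 32725.60.
Real GDP 2019 (at 2008 prices) = 45.58·437 + 15.02·211 + 26.75·535 = 37398.93.
Real growth = 37398.93/32725.60 − 1 = 0.1428.

14.28%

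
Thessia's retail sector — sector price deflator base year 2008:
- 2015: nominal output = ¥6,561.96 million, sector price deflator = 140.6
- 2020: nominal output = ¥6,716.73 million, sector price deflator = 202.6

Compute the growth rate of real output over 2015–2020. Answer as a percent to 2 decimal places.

Deflate each year: 2015 → 6561.96/1.406 = 4667.11; 2020 → 6716.73/2.026 = 3315.27.
So real output changed by 3315.27/4667.11 − 1 = -0.2897, i.e. -28.97%.

-28.97%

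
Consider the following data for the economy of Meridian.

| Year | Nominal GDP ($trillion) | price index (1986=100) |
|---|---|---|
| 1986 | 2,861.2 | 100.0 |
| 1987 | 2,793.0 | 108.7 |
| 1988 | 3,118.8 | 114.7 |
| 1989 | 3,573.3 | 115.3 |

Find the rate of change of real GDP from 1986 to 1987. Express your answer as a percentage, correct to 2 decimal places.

-10.20%

Real GDP 1986 = 2861.2/1.000 = 2861.20.
Real GDP 1987 = 2793.0/1.087 = 2569.46.
Change = 2569.46/2861.20 − 1 = -0.1020.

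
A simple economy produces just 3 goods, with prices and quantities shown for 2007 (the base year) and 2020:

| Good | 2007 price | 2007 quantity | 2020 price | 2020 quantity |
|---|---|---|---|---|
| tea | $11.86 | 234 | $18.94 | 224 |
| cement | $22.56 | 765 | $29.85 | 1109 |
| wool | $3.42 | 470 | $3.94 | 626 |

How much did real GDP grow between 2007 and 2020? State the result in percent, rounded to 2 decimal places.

37.78%

Real GDP 2007 = Nominal GDP 2007 = 11.86·234 + 22.56·765 + 3.42·470 = 21641.04.
Real GDP 2020 (at 2007 prices) = 11.86·224 + 22.56·1109 + 3.42·626 = 29816.60.
Real growth = 29816.60/21641.04 − 1 = 0.3778.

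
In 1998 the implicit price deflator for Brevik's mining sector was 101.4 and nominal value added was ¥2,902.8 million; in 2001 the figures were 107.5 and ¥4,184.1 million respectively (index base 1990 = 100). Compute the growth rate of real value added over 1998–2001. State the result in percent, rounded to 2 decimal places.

35.96%

Real value added 1998 = 2902.8 / 1.014 = 2862.72.
Real value added 2001 = 4184.1 / 1.075 = 3892.19.
Real growth = 3892.19 / 2862.72 − 1 = 0.3596.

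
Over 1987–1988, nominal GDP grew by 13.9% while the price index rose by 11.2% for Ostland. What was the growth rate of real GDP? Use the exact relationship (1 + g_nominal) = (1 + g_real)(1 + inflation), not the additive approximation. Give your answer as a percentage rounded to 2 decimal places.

2.43%

(1 + g_nom) = (1 + g_real)(1 + π), so g_real = 1.1390 / 1.1120 − 1 = 0.02428.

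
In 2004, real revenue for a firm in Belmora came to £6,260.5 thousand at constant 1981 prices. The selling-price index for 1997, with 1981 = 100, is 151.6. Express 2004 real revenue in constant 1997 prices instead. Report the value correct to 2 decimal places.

£9,490.92 thousand

Real revenue in 1997 prices = Real revenue in 1981 prices × (P_1997/P_1981) = 6260.5 × 1.516 = 9490.92.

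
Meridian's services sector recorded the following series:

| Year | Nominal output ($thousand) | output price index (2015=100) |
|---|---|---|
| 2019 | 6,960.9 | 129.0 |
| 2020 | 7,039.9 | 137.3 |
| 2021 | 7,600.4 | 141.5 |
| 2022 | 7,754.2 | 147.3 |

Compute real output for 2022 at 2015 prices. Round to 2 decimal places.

Real output 2022 = 7754.2 / 1.473 = 5264.22.

$5,264.22 thousand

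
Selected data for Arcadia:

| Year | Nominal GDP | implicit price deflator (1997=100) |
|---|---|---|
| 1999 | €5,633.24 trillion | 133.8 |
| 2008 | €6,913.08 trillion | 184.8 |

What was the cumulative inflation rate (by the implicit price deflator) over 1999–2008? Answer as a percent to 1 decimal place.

38.1%

Price-level change = 184.8 / 133.8 − 1 = 0.3812.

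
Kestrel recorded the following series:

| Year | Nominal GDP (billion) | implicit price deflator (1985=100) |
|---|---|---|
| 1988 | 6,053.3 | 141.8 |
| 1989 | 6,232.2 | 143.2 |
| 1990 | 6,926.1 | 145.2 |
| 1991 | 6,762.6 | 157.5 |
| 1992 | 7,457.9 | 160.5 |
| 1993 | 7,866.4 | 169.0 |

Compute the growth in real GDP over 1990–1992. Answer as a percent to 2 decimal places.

Real GDP 1990 = 6926.1/1.452 = 4770.04.
Real GDP 1992 = 7457.9/1.605 = 4646.67.
Change = 4646.67/4770.04 − 1 = -0.0259.

-2.59%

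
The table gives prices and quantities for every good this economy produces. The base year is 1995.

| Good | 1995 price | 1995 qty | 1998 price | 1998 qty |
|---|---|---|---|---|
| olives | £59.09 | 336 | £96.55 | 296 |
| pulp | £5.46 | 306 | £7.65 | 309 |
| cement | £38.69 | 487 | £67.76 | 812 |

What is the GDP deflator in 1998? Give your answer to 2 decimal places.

Nominal GDP 1998 = 96.55·296 + 7.65·309 + 67.76·812 = 85963.77.
Real GDP 1998 (at 1995 prices) = 59.09·296 + 5.46·309 + 38.69·812 = 50594.06.
Deflator = Nominal/Real × 100 = 85963.77/50594.06 × 100 = 169.909.

169.91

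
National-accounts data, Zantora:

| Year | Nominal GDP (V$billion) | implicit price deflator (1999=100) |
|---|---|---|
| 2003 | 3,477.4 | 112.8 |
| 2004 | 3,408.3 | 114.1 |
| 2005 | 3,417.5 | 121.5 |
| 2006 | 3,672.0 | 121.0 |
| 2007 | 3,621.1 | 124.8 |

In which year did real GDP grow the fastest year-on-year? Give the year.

2004: real = 3408.3/1.141 = 2987.12; growth vs 2003 (3082.80) = -3.10%.
2005: real = 3417.5/1.215 = 2812.76; growth vs 2004 (2987.12) = -5.84%.
2006: real = 3672.0/1.210 = 3034.71; growth vs 2005 (2812.76) = 7.89%.
2007: real = 3621.1/1.248 = 2901.52; growth vs 2006 (3034.71) = -4.39%.

2006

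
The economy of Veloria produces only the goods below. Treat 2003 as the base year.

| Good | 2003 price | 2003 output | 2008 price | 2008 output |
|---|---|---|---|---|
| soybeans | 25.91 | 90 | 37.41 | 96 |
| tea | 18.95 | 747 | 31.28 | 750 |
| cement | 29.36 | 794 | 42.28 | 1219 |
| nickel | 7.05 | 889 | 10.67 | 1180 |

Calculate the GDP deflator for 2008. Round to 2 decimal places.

149.95

Nominal GDP 2008 = 37.41·96 + 31.28·750 + 42.28·1219 + 10.67·1180 = 91181.28.
Real GDP 2008 (at 2003 prices) = 25.91·96 + 18.95·750 + 29.36·1219 + 7.05·1180 = 60808.70.
Deflator = Nominal/Real × 100 = 91181.28/60808.70 × 100 = 149.948.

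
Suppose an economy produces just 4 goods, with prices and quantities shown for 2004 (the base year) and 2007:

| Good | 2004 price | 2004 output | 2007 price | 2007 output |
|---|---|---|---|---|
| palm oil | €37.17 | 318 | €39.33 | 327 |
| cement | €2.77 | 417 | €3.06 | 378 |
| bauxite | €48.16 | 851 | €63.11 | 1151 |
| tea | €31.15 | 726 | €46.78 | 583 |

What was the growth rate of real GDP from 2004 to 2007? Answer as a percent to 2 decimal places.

13.35%

Real GDP 2004 = Nominal GDP 2004 = 37.17·318 + 2.77·417 + 48.16·851 + 31.15·726 = 76574.21.
Real GDP 2007 (at 2004 prices) = 37.17·327 + 2.77·378 + 48.16·1151 + 31.15·583 = 86794.26.
Real growth = 86794.26/76574.21 − 1 = 0.1335.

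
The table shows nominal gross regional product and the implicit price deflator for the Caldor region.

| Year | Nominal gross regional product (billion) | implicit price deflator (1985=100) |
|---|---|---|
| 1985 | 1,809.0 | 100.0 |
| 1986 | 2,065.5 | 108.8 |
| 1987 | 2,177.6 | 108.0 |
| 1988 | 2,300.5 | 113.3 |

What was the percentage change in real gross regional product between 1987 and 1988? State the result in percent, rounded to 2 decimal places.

Real gross regional product 1987 = 2177.6/1.080 = 2016.30.
Real gross regional product 1988 = 2300.5/1.133 = 2030.45.
Change = 2030.45/2016.30 − 1 = 0.0070.

0.70%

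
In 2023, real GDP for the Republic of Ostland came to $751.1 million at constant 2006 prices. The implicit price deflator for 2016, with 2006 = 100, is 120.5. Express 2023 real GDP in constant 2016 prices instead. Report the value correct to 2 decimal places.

$905.08 million

Real GDP in 2016 prices = Real GDP in 2006 prices × (P_2016/P_2006) = 751.1 × 1.205 = 905.08.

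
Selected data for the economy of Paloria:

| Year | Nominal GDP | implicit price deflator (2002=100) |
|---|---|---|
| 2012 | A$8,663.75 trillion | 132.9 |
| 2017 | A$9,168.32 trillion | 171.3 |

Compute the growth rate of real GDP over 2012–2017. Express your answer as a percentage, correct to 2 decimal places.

-17.90%

Real GDP 2012 = 8663.75 / 1.329 = 6519.00.
Real GDP 2017 = 9168.32 / 1.713 = 5352.20.
Real growth = 5352.20 / 6519.00 − 1 = -0.1790.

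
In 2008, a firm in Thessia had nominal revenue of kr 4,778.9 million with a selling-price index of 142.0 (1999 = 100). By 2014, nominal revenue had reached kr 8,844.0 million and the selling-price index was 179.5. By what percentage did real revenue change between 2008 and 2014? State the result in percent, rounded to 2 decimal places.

Real revenue 2008 = 4778.9 / 1.420 = 3365.42.
Real revenue 2014 = 8844.0 / 1.795 = 4927.02.
Real growth = 4927.02 / 3365.42 − 1 = 0.4640.

46.40%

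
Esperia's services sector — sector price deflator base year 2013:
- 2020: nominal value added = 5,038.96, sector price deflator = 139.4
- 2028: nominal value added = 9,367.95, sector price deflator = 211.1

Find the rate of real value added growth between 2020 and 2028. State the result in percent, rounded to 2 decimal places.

Deflate each year: 2020 → 5038.96/1.394 = 3614.75; 2028 → 9367.95/2.111 = 4437.68.
So real value added changed by 4437.68/3614.75 − 1 = 0.2277, i.e. 22.77%.

22.77%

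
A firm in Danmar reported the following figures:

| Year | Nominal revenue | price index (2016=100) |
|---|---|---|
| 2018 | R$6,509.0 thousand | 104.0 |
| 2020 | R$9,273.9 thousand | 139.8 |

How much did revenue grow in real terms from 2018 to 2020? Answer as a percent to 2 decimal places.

Deflate each year: 2018 → 6509.0/1.040 = 6258.65; 2020 → 9273.9/1.398 = 6633.69.
So real revenue changed by 6633.69/6258.65 − 1 = 0.0599, i.e. 5.99%.

5.99%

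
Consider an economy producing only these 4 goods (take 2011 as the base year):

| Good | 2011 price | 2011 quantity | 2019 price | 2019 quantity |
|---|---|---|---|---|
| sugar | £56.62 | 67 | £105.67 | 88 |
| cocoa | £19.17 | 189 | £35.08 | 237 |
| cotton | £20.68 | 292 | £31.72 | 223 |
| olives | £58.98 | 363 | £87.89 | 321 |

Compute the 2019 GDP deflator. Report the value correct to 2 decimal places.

159.96

Nominal GDP 2019 = 105.67·88 + 35.08·237 + 31.72·223 + 87.89·321 = 52899.17.
Real GDP 2019 (at 2011 prices) = 56.62·88 + 19.17·237 + 20.68·223 + 58.98·321 = 33070.07.
Deflator = Nominal/Real × 100 = 52899.17/33070.07 × 100 = 159.961.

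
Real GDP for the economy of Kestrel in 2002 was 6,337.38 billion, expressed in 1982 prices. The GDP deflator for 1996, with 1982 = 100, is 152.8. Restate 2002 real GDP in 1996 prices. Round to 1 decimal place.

9,683.5 billion

Real GDP in 1996 prices = Real GDP in 1982 prices × (P_1996/P_1982) = 6337.38 × 1.528 = 9683.52.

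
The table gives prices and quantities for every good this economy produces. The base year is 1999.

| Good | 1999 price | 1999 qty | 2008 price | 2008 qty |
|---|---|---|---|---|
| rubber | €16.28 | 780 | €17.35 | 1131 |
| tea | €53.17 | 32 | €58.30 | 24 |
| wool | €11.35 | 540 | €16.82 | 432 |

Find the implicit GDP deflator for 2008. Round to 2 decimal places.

Nominal GDP 2008 = 17.35·1131 + 58.30·24 + 16.82·432 = 28288.29.
Real GDP 2008 (at 1999 prices) = 16.28·1131 + 53.17·24 + 11.35·432 = 24591.96.
Deflator = Nominal/Real × 100 = 28288.29/24591.96 × 100 = 115.031.

115.03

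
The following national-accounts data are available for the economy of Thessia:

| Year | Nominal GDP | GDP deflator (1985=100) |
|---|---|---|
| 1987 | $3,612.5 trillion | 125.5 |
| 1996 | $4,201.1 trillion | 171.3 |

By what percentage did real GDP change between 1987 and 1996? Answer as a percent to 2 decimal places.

Deflate each year: 1987 → 3612.5/1.255 = 2878.49; 1996 → 4201.1/1.713 = 2452.48.
So real GDP changed by 2452.48/2878.49 − 1 = -0.1480, i.e. -14.80%.

-14.80%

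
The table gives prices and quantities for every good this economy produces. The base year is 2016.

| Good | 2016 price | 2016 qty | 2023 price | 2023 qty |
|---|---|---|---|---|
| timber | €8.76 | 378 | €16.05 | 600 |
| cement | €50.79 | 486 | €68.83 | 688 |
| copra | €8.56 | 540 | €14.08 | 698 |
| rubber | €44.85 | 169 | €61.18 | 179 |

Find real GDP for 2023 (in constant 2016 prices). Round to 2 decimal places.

Real GDP 2023 = Σ (p_2016 × q_2023) = 8.76·600 + 50.79·688 + 8.56·698 + 44.85·179 = 54202.55.

€54202.55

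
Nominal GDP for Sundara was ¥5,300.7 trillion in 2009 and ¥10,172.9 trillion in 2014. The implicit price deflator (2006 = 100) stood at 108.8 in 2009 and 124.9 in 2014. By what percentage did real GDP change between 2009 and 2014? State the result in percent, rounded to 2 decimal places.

Deflate each year: 2009 → 5300.7/1.088 = 4871.97; 2014 → 10172.9/1.249 = 8144.84.
So real GDP changed by 8144.84/4871.97 − 1 = 0.6718, i.e. 67.18%.

67.18%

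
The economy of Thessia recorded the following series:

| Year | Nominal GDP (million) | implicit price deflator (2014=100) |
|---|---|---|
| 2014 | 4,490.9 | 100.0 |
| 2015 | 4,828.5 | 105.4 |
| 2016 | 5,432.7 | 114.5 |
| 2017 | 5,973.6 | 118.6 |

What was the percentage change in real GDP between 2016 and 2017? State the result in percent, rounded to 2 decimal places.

6.16%

Real GDP 2016 = 5432.7/1.145 = 4744.72.
Real GDP 2017 = 5973.6/1.186 = 5036.76.
Change = 5036.76/4744.72 − 1 = 0.0616.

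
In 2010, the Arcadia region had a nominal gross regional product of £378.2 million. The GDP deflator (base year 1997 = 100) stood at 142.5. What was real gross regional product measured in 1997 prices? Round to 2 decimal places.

£265.40 million

Real gross regional product = Nominal / (GDP deflator/100) = 378.2 / 1.425 = 265.40.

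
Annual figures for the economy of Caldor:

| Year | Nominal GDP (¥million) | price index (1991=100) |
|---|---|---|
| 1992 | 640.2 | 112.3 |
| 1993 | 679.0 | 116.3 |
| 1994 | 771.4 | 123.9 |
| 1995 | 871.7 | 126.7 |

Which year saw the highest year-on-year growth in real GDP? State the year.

1993: real = 679.0/1.163 = 583.83; growth vs 1992 (570.08) = 2.41%.
1994: real = 771.4/1.239 = 622.60; growth vs 1993 (583.83) = 6.64%.
1995: real = 871.7/1.267 = 688.00; growth vs 1994 (622.60) = 10.50%.

1995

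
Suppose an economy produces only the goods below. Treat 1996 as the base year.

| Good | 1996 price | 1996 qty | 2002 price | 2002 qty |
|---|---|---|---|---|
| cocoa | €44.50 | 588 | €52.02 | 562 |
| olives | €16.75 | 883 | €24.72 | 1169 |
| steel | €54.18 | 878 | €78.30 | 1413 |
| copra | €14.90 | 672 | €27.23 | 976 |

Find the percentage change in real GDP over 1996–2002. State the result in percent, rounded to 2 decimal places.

Real GDP 1996 = Nominal GDP 1996 = 44.50·588 + 16.75·883 + 54.18·878 + 14.90·672 = 98539.09.
Real GDP 2002 (at 1996 prices) = 44.50·562 + 16.75·1169 + 54.18·1413 + 14.90·976 = 135688.49.
Real growth = 135688.49/98539.09 − 1 = 0.3770.

37.70%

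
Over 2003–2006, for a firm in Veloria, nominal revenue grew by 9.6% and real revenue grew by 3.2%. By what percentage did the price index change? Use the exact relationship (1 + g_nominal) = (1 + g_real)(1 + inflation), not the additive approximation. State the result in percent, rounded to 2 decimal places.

6.20%

(1 + g_nom) = (1 + g_real)(1 + π), so π = 1.0960 / 1.0320 − 1 = 0.06202.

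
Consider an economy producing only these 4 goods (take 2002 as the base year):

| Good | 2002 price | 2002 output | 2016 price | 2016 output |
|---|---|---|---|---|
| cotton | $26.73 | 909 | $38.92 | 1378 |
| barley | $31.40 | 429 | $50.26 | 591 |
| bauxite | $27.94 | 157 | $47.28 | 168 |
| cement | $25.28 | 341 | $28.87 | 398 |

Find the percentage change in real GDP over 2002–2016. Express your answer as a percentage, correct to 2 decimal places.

Real GDP 2002 = Nominal GDP 2002 = 26.73·909 + 31.40·429 + 27.94·157 + 25.28·341 = 50775.23.
Real GDP 2016 (at 2002 prices) = 26.73·1378 + 31.40·591 + 27.94·168 + 25.28·398 = 70146.70.
Real growth = 70146.70/50775.23 − 1 = 0.3815.

38.15%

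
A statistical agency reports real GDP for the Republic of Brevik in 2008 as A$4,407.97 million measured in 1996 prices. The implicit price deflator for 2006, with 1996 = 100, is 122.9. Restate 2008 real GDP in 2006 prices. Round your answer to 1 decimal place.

Real GDP in 2006 prices = Real GDP in 1996 prices × (P_2006/P_1996) = 4407.97 × 1.229 = 5417.40.

A$5,417.4 million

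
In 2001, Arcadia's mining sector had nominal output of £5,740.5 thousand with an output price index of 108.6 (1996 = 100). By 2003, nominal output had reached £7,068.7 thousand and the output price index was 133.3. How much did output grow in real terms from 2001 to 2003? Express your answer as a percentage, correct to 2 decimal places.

0.32%

Real output 2001 = 5740.5 / 1.086 = 5285.91.
Real output 2003 = 7068.7 / 1.333 = 5302.85.
Real growth = 5302.85 / 5285.91 − 1 = 0.0032.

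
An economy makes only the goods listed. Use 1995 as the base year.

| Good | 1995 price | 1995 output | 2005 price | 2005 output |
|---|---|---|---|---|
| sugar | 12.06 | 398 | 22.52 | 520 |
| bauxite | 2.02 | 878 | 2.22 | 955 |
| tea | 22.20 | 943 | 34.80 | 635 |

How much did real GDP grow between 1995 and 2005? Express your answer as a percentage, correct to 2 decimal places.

-18.94%

Real GDP 1995 = Nominal GDP 1995 = 12.06·398 + 2.02·878 + 22.20·943 = 27508.04.
Real GDP 2005 (at 1995 prices) = 12.06·520 + 2.02·955 + 22.20·635 = 22297.30.
Real growth = 22297.30/27508.04 − 1 = -0.1894.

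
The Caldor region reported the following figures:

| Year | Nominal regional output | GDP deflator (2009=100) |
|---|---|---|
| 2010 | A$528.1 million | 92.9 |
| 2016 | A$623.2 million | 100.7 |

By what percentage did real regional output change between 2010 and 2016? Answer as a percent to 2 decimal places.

8.87%

Deflate each year: 2010 → 528.1/0.929 = 568.46; 2016 → 623.2/1.007 = 618.87.
So real regional output changed by 618.87/568.46 − 1 = 0.0887, i.e. 8.87%.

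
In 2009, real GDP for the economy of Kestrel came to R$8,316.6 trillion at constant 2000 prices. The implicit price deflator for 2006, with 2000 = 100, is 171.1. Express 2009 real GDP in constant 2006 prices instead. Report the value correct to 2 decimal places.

R$14,229.70 trillion

Real GDP in 2006 prices = Real GDP in 2000 prices × (P_2006/P_2000) = 8316.6 × 1.711 = 14229.70.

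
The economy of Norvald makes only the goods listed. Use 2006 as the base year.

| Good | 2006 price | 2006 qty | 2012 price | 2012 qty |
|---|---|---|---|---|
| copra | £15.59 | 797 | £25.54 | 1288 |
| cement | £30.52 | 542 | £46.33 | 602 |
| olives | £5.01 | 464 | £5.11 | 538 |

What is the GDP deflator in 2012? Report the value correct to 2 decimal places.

Nominal GDP 2012 = 25.54·1288 + 46.33·602 + 5.11·538 = 63535.36.
Real GDP 2012 (at 2006 prices) = 15.59·1288 + 30.52·602 + 5.01·538 = 41148.34.
Deflator = Nominal/Real × 100 = 63535.36/41148.34 × 100 = 154.406.

154.41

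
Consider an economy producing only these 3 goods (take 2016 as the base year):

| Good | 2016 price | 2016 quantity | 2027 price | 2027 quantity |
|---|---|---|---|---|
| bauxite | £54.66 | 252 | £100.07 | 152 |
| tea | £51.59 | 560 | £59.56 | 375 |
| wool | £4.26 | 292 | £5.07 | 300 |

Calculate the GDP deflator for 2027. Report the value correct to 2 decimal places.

135.03

Nominal GDP 2027 = 100.07·152 + 59.56·375 + 5.07·300 = 39066.64.
Real GDP 2027 (at 2016 prices) = 54.66·152 + 51.59·375 + 4.26·300 = 28932.57.
Deflator = Nominal/Real × 100 = 39066.64/28932.57 × 100 = 135.027.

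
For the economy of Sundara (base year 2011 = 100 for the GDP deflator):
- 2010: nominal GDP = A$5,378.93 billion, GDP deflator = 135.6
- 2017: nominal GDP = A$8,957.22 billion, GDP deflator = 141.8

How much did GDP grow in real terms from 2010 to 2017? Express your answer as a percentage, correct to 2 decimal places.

Real GDP 2010 = 5378.93 / 1.356 = 3966.76.
Real GDP 2017 = 8957.22 / 1.418 = 6316.80.
Real growth = 6316.80 / 3966.76 − 1 = 0.5924.

59.24%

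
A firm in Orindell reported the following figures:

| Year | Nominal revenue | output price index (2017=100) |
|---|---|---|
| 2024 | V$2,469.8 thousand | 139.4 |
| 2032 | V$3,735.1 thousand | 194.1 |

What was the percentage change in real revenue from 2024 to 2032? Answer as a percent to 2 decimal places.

Real revenue 2024 = 2469.8 / 1.394 = 1771.74.
Real revenue 2032 = 3735.1 / 1.941 = 1924.32.
Real growth = 1924.32 / 1771.74 − 1 = 0.0861.

8.61%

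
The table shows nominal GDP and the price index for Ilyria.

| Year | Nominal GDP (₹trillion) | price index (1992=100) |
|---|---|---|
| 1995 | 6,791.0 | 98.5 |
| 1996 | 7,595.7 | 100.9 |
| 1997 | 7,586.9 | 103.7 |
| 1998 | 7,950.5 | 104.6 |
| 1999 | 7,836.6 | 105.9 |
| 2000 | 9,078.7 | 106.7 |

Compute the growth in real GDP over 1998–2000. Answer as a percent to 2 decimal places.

Real GDP 1998 = 7950.5/1.046 = 7600.86.
Real GDP 2000 = 9078.7/1.067 = 8508.62.
Change = 8508.62/7600.86 − 1 = 0.1194.

11.94%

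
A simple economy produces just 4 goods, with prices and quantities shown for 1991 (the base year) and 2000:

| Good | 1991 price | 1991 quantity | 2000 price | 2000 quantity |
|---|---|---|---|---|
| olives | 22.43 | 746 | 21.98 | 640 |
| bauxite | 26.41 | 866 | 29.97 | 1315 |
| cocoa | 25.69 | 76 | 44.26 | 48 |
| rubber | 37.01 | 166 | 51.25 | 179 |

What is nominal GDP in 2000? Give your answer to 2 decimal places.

Nominal GDP 2000 = Σ (p_2000 × q_2000) = 21.98·640 + 29.97·1315 + 44.26·48 + 51.25·179 = 64775.98.

64775.98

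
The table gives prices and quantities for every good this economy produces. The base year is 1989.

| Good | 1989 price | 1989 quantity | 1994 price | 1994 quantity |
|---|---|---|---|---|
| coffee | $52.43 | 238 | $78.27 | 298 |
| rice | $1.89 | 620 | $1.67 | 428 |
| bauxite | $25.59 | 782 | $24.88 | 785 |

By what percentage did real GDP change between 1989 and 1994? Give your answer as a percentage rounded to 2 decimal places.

8.50%

Real GDP 1989 = Nominal GDP 1989 = 52.43·238 + 1.89·620 + 25.59·782 = 33661.52.
Real GDP 1994 (at 1989 prices) = 52.43·298 + 1.89·428 + 25.59·785 = 36521.21.
Real growth = 36521.21/33661.52 − 1 = 0.0850.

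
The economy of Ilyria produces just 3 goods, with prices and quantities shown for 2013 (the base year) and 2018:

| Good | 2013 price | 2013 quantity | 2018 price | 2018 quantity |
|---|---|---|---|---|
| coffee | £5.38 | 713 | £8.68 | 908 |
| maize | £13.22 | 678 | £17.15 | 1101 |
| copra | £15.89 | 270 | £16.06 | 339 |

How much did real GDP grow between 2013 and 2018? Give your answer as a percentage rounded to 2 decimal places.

45.28%

Real GDP 2013 = Nominal GDP 2013 = 5.38·713 + 13.22·678 + 15.89·270 = 17089.40.
Real GDP 2018 (at 2013 prices) = 5.38·908 + 13.22·1101 + 15.89·339 = 24826.97.
Real growth = 24826.97/17089.40 − 1 = 0.4528.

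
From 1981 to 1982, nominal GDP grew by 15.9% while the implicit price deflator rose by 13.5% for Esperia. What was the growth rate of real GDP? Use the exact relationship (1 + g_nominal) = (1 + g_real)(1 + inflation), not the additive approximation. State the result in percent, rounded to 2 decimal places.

(1 + g_nom) = (1 + g_real)(1 + π), so g_real = 1.1590 / 1.1350 − 1 = 0.02115.

2.11%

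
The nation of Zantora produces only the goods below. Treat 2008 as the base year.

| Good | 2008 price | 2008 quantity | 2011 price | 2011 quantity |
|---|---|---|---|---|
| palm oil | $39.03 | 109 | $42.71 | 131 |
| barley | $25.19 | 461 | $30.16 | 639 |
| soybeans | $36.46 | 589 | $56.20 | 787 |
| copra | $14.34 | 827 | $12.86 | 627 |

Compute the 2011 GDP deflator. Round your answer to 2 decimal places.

131.01

Nominal GDP 2011 = 42.71·131 + 30.16·639 + 56.20·787 + 12.86·627 = 77159.87.
Real GDP 2011 (at 2008 prices) = 39.03·131 + 25.19·639 + 36.46·787 + 14.34·627 = 58894.54.
Deflator = Nominal/Real × 100 = 77159.87/58894.54 × 100 = 131.014.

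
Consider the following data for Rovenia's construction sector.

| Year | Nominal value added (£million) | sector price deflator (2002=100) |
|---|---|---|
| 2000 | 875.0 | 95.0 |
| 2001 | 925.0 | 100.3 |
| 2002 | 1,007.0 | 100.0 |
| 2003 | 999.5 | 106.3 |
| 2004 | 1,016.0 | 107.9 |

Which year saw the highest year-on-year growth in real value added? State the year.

2002

2001: real = 925.0/1.003 = 922.23; growth vs 2000 (921.05) = 0.13%.
2002: real = 1007.0/1.000 = 1007.00; growth vs 2001 (922.23) = 9.19%.
2003: real = 999.5/1.063 = 940.26; growth vs 2002 (1007.00) = -6.63%.
2004: real = 1016.0/1.079 = 941.61; growth vs 2003 (940.26) = 0.14%.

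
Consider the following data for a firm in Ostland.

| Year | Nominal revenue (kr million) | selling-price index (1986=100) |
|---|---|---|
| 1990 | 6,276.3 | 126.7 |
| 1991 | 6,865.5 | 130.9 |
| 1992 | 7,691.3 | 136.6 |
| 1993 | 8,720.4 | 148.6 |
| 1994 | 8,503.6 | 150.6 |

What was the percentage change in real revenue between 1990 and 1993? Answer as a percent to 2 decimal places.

Real revenue 1990 = 6276.3/1.267 = 4953.67.
Real revenue 1993 = 8720.4/1.486 = 5868.37.
Change = 5868.37/4953.67 − 1 = 0.1847.

18.47%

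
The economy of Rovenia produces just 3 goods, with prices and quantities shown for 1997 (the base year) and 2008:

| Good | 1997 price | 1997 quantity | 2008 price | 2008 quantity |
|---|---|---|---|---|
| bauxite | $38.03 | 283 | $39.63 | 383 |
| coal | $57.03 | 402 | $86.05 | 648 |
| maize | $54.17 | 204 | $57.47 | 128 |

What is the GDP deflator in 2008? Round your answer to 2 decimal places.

Nominal GDP 2008 = 39.63·383 + 86.05·648 + 57.47·128 = 78294.85.
Real GDP 2008 (at 1997 prices) = 38.03·383 + 57.03·648 + 54.17·128 = 58454.69.
Deflator = Nominal/Real × 100 = 78294.85/58454.69 × 100 = 133.941.

133.94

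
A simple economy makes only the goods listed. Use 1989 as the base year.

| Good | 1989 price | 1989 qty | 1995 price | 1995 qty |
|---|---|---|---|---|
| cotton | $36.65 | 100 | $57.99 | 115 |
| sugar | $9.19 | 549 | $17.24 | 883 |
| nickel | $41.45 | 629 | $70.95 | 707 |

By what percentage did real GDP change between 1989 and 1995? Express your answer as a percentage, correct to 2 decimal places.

Real GDP 1989 = Nominal GDP 1989 = 36.65·100 + 9.19·549 + 41.45·629 = 34782.36.
Real GDP 1995 (at 1989 prices) = 36.65·115 + 9.19·883 + 41.45·707 = 41634.67.
Real growth = 41634.67/34782.36 − 1 = 0.1970.

19.70%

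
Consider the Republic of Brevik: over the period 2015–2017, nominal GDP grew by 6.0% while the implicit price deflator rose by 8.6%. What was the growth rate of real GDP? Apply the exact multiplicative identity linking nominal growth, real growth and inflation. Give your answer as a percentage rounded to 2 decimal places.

-2.39%

(1 + g_nom) = (1 + g_real)(1 + π), so g_real = 1.0600 / 1.0860 − 1 = -0.02394.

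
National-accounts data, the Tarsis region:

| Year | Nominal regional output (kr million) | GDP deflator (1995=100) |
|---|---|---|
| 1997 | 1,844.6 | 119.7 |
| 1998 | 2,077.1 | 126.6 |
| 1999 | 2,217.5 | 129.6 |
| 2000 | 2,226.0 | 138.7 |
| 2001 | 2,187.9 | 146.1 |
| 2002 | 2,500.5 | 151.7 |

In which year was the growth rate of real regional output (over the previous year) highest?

2002

1998: real = 2077.1/1.266 = 1640.68; growth vs 1997 (1541.02) = 6.47%.
1999: real = 2217.5/1.296 = 1711.03; growth vs 1998 (1640.68) = 4.29%.
2000: real = 2226.0/1.387 = 1604.90; growth vs 1999 (1711.03) = -6.20%.
2001: real = 2187.9/1.461 = 1497.54; growth vs 2000 (1604.90) = -6.69%.
2002: real = 2500.5/1.517 = 1648.32; growth vs 2001 (1497.54) = 10.07%.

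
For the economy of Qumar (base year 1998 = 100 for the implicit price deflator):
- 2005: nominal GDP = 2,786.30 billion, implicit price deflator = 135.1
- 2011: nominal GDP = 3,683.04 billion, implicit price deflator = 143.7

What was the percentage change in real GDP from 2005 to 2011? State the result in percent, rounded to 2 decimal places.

24.27%

Deflate each year: 2005 → 2786.30/1.351 = 2062.40; 2011 → 3683.04/1.437 = 2563.01.
So real GDP changed by 2563.01/2062.40 − 1 = 0.2427, i.e. 24.27%.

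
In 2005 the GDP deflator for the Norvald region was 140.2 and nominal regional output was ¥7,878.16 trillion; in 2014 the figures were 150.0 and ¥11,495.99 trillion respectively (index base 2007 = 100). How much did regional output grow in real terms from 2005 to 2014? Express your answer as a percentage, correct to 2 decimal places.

36.39%

Real regional output 2005 = 7878.16 / 1.402 = 5619.23.
Real regional output 2014 = 11495.99 / 1.500 = 7663.99.
Real growth = 7663.99 / 5619.23 − 1 = 0.3639.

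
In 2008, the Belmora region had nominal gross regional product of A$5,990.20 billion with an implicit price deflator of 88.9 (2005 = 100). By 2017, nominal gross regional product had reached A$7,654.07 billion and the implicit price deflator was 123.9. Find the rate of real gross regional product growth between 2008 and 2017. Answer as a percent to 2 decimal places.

Real gross regional product 2008 = 5990.20 / 0.889 = 6738.13.
Real gross regional product 2017 = 7654.07 / 1.239 = 6177.62.
Real growth = 6177.62 / 6738.13 − 1 = -0.0832.

-8.32%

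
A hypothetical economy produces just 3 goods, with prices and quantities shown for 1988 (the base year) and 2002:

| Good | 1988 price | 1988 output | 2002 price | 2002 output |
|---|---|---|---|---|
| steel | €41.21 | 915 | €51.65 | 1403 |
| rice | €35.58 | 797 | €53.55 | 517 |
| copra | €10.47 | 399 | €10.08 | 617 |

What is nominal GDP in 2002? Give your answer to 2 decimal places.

Nominal GDP 2002 = Σ (p_2002 × q_2002) = 51.65·1403 + 53.55·517 + 10.08·617 = 106369.66.

€106369.66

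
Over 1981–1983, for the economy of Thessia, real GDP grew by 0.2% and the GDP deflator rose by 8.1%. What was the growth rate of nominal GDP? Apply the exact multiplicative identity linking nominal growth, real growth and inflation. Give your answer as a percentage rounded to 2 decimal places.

(1 + g_nom) = (1 + g_real)(1 + π) = 1.0020 × 1.0810 = 1.08316.

8.32%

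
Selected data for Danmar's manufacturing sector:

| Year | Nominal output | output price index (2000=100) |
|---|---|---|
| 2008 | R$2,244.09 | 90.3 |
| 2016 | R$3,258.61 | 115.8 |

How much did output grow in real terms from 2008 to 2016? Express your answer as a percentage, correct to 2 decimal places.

13.23%

Real output 2008 = 2244.09 / 0.903 = 2485.15.
Real output 2016 = 3258.61 / 1.158 = 2814.00.
Real growth = 2814.00 / 2485.15 − 1 = 0.1323.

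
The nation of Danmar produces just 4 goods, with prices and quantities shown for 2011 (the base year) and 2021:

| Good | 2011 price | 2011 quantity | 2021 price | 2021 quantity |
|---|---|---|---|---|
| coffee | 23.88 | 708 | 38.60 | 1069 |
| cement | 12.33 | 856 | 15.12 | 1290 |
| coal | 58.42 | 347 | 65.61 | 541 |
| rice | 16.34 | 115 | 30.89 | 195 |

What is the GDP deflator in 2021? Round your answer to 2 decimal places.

Nominal GDP 2021 = 38.60·1069 + 15.12·1290 + 65.61·541 + 30.89·195 = 102286.76.
Real GDP 2021 (at 2011 prices) = 23.88·1069 + 12.33·1290 + 58.42·541 + 16.34·195 = 76224.94.
Deflator = Nominal/Real × 100 = 102286.76/76224.94 × 100 = 134.191.

134.19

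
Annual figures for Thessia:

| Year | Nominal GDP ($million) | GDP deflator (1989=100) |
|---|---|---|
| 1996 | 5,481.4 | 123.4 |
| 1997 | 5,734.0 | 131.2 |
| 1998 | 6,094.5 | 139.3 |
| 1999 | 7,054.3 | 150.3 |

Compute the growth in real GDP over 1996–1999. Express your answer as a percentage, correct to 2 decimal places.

5.66%

Real GDP 1996 = 5481.4/1.234 = 4441.98.
Real GDP 1999 = 7054.3/1.503 = 4693.48.
Change = 4693.48/4441.98 − 1 = 0.0566.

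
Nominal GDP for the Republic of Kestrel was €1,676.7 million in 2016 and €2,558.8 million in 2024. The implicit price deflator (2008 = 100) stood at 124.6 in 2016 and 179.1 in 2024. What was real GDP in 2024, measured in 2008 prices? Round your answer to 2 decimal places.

Real GDP = Nominal / (implicit price deflator/100) = 2558.8 / 1.791 = 1428.70.

€1,428.70 million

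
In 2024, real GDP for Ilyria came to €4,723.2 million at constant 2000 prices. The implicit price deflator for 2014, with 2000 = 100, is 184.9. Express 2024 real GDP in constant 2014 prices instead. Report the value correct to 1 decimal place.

€8,733.2 million

Real GDP in 2014 prices = Real GDP in 2000 prices × (P_2014/P_2000) = 4723.2 × 1.849 = 8733.20.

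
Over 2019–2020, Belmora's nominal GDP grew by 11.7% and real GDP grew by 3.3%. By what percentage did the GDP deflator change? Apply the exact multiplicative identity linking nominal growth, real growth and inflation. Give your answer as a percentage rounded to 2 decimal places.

8.13%

(1 + g_nom) = (1 + g_real)(1 + π), so π = 1.1170 / 1.0330 − 1 = 0.08132.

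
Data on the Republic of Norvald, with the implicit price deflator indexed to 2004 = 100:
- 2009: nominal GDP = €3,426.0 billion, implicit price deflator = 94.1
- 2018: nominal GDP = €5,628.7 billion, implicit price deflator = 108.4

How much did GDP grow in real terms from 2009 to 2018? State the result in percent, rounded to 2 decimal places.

Deflate each year: 2009 → 3426.0/0.941 = 3640.81; 2018 → 5628.7/1.084 = 5192.53.
So real GDP changed by 5192.53/3640.81 − 1 = 0.4262, i.e. 42.62%.

42.62%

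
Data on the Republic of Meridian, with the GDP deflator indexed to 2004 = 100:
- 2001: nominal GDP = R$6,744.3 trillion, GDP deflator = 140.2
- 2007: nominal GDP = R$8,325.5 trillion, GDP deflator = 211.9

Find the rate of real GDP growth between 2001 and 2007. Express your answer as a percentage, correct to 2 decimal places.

Deflate each year: 2001 → 6744.3/1.402 = 4810.49; 2007 → 8325.5/2.119 = 3928.98.
So real GDP changed by 3928.98/4810.49 − 1 = -0.1832, i.e. -18.32%.

-18.32%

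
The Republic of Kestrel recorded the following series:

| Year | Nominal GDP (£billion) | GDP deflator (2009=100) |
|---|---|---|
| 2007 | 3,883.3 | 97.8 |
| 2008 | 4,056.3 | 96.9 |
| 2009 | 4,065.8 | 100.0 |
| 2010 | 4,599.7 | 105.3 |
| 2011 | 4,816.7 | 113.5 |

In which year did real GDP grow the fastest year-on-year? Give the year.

2008: real = 4056.3/0.969 = 4186.07; growth vs 2007 (3970.65) = 5.43%.
2009: real = 4065.8/1.000 = 4065.80; growth vs 2008 (4186.07) = -2.87%.
2010: real = 4599.7/1.053 = 4368.19; growth vs 2009 (4065.80) = 7.44%.
2011: real = 4816.7/1.135 = 4243.79; growth vs 2010 (4368.19) = -2.85%.

2010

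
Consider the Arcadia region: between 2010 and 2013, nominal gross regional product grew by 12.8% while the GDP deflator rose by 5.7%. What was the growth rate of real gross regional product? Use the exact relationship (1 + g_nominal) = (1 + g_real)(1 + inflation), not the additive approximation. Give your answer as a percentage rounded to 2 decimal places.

6.72%

(1 + g_nom) = (1 + g_real)(1 + π), so g_real = 1.1280 / 1.0570 − 1 = 0.06717.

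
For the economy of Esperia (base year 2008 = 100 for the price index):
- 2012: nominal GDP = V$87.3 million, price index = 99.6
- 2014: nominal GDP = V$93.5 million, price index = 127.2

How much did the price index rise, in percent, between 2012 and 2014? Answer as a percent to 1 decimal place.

27.7%

Price-level change = 127.2 / 99.6 − 1 = 0.2771.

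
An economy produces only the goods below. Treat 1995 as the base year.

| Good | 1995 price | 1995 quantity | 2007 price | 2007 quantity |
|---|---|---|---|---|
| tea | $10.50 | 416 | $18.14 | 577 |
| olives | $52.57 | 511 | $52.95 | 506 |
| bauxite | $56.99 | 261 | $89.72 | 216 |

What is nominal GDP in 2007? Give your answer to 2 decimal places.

Nominal GDP 2007 = Σ (p_2007 × q_2007) = 18.14·577 + 52.95·506 + 89.72·216 = 56639.00.

$56639.00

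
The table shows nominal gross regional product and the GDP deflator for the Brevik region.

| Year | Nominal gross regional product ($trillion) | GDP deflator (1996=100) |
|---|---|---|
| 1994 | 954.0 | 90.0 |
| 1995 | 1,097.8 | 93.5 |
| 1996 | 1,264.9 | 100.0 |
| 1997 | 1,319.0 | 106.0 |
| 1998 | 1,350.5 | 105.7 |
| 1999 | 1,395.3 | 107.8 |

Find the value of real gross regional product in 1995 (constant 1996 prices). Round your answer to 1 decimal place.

Real gross regional product 1995 = 1097.8 / 0.935 = 1174.12.

$1,174.1 trillion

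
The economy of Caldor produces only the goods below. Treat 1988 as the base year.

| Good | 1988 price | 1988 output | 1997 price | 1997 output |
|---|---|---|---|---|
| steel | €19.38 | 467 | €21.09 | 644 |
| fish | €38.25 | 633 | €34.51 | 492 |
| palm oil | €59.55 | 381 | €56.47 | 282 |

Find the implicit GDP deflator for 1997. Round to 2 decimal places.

Nominal GDP 1997 = 21.09·644 + 34.51·492 + 56.47·282 = 46485.42.
Real GDP 1997 (at 1988 prices) = 19.38·644 + 38.25·492 + 59.55·282 = 48092.82.
Deflator = Nominal/Real × 100 = 46485.42/48092.82 × 100 = 96.658.

96.66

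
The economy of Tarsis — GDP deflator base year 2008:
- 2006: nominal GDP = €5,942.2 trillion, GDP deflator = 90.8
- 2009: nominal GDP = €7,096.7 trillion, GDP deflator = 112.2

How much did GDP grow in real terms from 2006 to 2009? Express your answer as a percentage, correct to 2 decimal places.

-3.35%

Deflate each year: 2006 → 5942.2/0.908 = 6544.27; 2009 → 7096.7/1.122 = 6325.04.
So real GDP changed by 6325.04/6544.27 − 1 = -0.0335, i.e. -3.35%.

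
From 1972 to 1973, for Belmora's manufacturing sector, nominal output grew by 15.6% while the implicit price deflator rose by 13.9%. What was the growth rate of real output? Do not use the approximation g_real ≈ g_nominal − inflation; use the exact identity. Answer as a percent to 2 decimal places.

(1 + g_nom) = (1 + g_real)(1 + π), so g_real = 1.1560 / 1.1390 − 1 = 0.01493.

1.49%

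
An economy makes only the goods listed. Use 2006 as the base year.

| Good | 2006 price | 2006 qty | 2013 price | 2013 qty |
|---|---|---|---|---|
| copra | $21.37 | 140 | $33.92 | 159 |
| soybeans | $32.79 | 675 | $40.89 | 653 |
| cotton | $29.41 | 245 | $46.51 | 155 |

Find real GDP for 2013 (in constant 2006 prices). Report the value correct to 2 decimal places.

Real GDP 2013 = Σ (p_2006 × q_2013) = 21.37·159 + 32.79·653 + 29.41·155 = 29368.25.

$29368.25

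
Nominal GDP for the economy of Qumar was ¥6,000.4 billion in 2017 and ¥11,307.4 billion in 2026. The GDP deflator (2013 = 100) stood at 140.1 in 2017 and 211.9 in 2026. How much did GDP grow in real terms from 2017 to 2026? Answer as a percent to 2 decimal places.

24.59%

Deflate each year: 2017 → 6000.4/1.401 = 4282.94; 2026 → 11307.4/2.119 = 5336.20.
So real GDP changed by 5336.20/4282.94 − 1 = 0.2459, i.e. 24.59%.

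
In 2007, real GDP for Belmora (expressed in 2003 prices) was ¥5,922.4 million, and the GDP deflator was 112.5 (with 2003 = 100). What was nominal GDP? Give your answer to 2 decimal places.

¥6,662.70 million

Nominal GDP = Real × (GDP deflator/100) = 5922.4 × 1.125 = 6662.70.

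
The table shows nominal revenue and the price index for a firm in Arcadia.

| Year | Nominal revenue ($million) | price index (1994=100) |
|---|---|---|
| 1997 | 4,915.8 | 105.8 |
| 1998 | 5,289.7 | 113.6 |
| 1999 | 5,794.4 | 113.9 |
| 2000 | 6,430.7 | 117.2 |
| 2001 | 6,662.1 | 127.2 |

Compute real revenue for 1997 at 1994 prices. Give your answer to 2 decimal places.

Real revenue 1997 = 4915.8 / 1.058 = 4646.31.

$4,646.31 million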